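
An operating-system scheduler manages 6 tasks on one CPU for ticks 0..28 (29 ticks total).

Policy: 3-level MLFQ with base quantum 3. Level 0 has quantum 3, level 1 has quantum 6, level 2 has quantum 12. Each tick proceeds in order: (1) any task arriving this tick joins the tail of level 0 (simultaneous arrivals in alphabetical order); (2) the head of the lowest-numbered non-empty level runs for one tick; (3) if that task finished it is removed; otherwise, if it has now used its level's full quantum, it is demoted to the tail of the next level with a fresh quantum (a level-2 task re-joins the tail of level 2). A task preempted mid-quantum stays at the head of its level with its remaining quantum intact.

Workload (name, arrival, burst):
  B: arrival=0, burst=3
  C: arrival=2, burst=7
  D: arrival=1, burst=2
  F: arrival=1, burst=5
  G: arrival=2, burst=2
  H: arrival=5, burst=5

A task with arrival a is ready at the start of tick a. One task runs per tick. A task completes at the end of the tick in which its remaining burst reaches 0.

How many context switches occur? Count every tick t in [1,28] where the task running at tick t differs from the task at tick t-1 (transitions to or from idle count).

t=0: L0/L1/L2 = B/-/- → run B
t=1: L0/L1/L2 = BDF/-/- → run B
t=2: L0/L1/L2 = BDFCG/-/- → run B
t=3: L0/L1/L2 = DFCG/-/- → run D
t=4: L0/L1/L2 = DFCG/-/- → run D
t=5: L0/L1/L2 = FCGH/-/- → run F
t=6: L0/L1/L2 = FCGH/-/- → run F
t=7: L0/L1/L2 = FCGH/-/- → run F
t=8: L0/L1/L2 = CGH/F/- → run C
t=9: L0/L1/L2 = CGH/F/- → run C
t=10: L0/L1/L2 = CGH/F/- → run C
t=11: L0/L1/L2 = GH/FC/- → run G
t=12: L0/L1/L2 = GH/FC/- → run G
t=13: L0/L1/L2 = H/FC/- → run H
t=14: L0/L1/L2 = H/FC/- → run H
t=15: L0/L1/L2 = H/FC/- → run H
t=16: L0/L1/L2 = -/FCH/- → run F
t=17: L0/L1/L2 = -/FCH/- → run F
t=18: L0/L1/L2 = -/CH/- → run C
t=19: L0/L1/L2 = -/CH/- → run C
t=20: L0/L1/L2 = -/CH/- → run C
t=21: L0/L1/L2 = -/CH/- → run C
t=22: L0/L1/L2 = -/H/- → run H
t=23: L0/L1/L2 = -/H/- → run H
t=24: (idle)
t=25: (idle)
t=26: (idle)
t=27: (idle)
t=28: (idle)

context switches = 9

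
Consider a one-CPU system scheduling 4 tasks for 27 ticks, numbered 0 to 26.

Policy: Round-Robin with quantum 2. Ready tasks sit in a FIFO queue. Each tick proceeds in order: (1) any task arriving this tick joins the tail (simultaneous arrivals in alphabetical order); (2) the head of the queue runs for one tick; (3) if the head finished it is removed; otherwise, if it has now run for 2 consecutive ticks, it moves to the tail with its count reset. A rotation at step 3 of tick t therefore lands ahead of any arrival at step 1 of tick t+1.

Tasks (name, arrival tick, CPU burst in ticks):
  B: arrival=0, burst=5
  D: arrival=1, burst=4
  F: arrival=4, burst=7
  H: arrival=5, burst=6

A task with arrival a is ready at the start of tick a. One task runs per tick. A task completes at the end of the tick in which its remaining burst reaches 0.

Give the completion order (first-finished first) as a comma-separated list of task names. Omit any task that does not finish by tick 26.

completion order = D, B, H, F

t=0: queue=[B] q_used=0 → run B
t=1: queue=[B,D] q_used=1 → run B
t=2: queue=[D,B] q_used=0 → run D
t=3: queue=[D,B] q_used=1 → run D
t=4: queue=[B,D,F] q_used=0 → run B
t=5: queue=[B,D,F,H] q_used=1 → run B
t=6: queue=[D,F,H,B] q_used=0 → run D
t=7: queue=[D,F,H,B] q_used=1 → run D
t=8: queue=[F,H,B] q_used=0 → run F
t=9: queue=[F,H,B] q_used=1 → run F
t=10: queue=[H,B,F] q_used=0 → run H
t=11: queue=[H,B,F] q_used=1 → run H
t=12: queue=[B,F,H] q_used=0 → run B
t=13: queue=[F,H] q_used=0 → run F
t=14: queue=[F,H] q_used=1 → run F
t=15: queue=[H,F] q_used=0 → run H
t=16: queue=[H,F] q_used=1 → run H
t=17: queue=[F,H] q_used=0 → run F
t=18: queue=[F,H] q_used=1 → run F
t=19: queue=[H,F] q_used=0 → run H
t=20: queue=[H,F] q_used=1 → run H
t=21: queue=[F] q_used=0 → run F
t=22: (idle)
t=23: (idle)
t=24: (idle)
t=25: (idle)
t=26: (idle)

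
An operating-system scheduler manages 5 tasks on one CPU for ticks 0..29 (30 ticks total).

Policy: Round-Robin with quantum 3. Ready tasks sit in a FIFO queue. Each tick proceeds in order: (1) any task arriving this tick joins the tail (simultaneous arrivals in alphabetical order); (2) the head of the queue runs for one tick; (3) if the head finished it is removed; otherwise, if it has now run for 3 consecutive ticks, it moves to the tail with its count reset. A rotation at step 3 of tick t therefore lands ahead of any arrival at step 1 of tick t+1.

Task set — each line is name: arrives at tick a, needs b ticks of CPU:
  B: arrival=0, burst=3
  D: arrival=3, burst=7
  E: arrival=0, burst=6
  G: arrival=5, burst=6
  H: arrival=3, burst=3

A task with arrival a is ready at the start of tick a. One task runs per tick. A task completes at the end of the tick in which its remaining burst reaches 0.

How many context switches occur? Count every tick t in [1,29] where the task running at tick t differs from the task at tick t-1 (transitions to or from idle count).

t=0: queue=[B,E] q_used=0 → run B
t=1: queue=[B,E] q_used=1 → run B
t=2: queue=[B,E] q_used=2 → run B
t=3: queue=[E,D,H] q_used=0 → run E
t=4: queue=[E,D,H] q_used=1 → run E
t=5: queue=[E,D,H,G] q_used=2 → run E
t=6: queue=[D,H,G,E] q_used=0 → run D
t=7: queue=[D,H,G,E] q_used=1 → run D
t=8: queue=[D,H,G,E] q_used=2 → run D
t=9: queue=[H,G,E,D] q_used=0 → run H
t=10: queue=[H,G,E,D] q_used=1 → run H
t=11: queue=[H,G,E,D] q_used=2 → run H
t=12: queue=[G,E,D] q_used=0 → run G
t=13: queue=[G,E,D] q_used=1 → run G
t=14: queue=[G,E,D] q_used=2 → run G
t=15: queue=[E,D,G] q_used=0 → run E
t=16: queue=[E,D,G] q_used=1 → run E
t=17: queue=[E,D,G] q_used=2 → run E
t=18: queue=[D,G] q_used=0 → run D
t=19: queue=[D,G] q_used=1 → run D
t=20: queue=[D,G] q_used=2 → run D
t=21: queue=[G,D] q_used=0 → run G
t=22: queue=[G,D] q_used=1 → run G
t=23: queue=[G,D] q_used=2 → run G
t=24: queue=[D] q_used=0 → run D
t=25: (idle)
t=26: (idle)
t=27: (idle)
t=28: (idle)
t=29: (idle)

context switches = 9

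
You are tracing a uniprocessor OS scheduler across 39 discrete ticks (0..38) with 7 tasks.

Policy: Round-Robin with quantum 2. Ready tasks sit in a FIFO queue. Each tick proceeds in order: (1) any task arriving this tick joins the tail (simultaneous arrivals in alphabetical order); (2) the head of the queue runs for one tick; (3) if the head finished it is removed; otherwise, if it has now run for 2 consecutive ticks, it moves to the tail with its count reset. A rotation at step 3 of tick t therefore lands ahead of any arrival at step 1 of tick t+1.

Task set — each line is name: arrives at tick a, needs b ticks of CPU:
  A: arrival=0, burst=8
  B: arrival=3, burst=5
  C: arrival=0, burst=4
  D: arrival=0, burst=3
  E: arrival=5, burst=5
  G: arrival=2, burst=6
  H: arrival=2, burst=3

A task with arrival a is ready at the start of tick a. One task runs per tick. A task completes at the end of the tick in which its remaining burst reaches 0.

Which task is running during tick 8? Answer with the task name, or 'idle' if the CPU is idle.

running at tick 8 = G

t=0: queue=[A,C,D] q_used=0 → run A
t=1: queue=[A,C,D] q_used=1 → run A
t=2: queue=[C,D,A,G,H] q_used=0 → run C
t=3: queue=[C,D,A,G,H,B] q_used=1 → run C
t=4: queue=[D,A,G,H,B,C] q_used=0 → run D
t=5: queue=[D,A,G,H,B,C,E] q_used=1 → run D
t=6: queue=[A,G,H,B,C,E,D] q_used=0 → run A
t=7: queue=[A,G,H,B,C,E,D] q_used=1 → run A
t=8: queue=[G,H,B,C,E,D,A] q_used=0 → run G
t=9: queue=[G,H,B,C,E,D,A] q_used=1 → run G
t=10: queue=[H,B,C,E,D,A,G] q_used=0 → run H
t=11: queue=[H,B,C,E,D,A,G] q_used=1 → run H
t=12: queue=[B,C,E,D,A,G,H] q_used=0 → run B
t=13: queue=[B,C,E,D,A,G,H] q_used=1 → run B
t=14: queue=[C,E,D,A,G,H,B] q_used=0 → run C
t=15: queue=[C,E,D,A,G,H,B] q_used=1 → run C
t=16: queue=[E,D,A,G,H,B] q_used=0 → run E
t=17: queue=[E,D,A,G,H,B] q_used=1 → run E
t=18: queue=[D,A,G,H,B,E] q_used=0 → run D
t=19: queue=[A,G,H,B,E] q_used=0 → run A
t=20: queue=[A,G,H,B,E] q_used=1 → run A
t=21: queue=[G,H,B,E,A] q_used=0 → run G
t=22: queue=[G,H,B,E,A] q_used=1 → run G
t=23: queue=[H,B,E,A,G] q_used=0 → run H
t=24: queue=[B,E,A,G] q_used=0 → run B
t=25: queue=[B,E,A,G] q_used=1 → run B
t=26: queue=[E,A,G,B] q_used=0 → run E
t=27: queue=[E,A,G,B] q_used=1 → run E
t=28: queue=[A,G,B,E] q_used=0 → run A
t=29: queue=[A,G,B,E] q_used=1 → run A
t=30: queue=[G,B,E] q_used=0 → run G
t=31: queue=[G,B,E] q_used=1 → run G
t=32: queue=[B,E] q_used=0 → run B
t=33: queue=[E] q_used=0 → run E
t=34: (idle)
t=35: (idle)
t=36: (idle)
t=37: (idle)
t=38: (idle)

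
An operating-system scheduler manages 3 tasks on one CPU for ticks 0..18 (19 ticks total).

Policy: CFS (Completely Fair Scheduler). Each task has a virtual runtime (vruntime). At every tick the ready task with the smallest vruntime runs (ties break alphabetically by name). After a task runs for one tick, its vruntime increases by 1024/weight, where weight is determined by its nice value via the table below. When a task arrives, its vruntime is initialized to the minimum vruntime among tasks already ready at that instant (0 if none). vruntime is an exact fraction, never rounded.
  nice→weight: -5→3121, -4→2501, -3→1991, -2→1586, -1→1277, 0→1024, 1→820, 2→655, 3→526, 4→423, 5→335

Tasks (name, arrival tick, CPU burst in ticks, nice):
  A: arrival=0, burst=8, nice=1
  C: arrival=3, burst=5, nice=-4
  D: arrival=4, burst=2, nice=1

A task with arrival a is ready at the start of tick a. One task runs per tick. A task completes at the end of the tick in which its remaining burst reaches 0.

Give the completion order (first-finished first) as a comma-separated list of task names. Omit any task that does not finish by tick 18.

t=0: vr[A=0] → run A
t=1: vr[A=256/205] → run A
t=2: vr[A=512/205] → run A
t=3: vr[A=768/205 C=768/205] → run A
t=4: vr[A=1024/205 C=768/205 D=768/205] → run C
t=5: vr[A=1024/205 C=51968/12505 D=768/205] → run D
t=6: vr[A=1024/205 C=51968/12505 D=1024/205] → run C
t=7: vr[A=1024/205 C=57088/12505 D=1024/205] → run C
t=8: vr[A=1024/205 C=62208/12505 D=1024/205] → run C
t=9: vr[A=1024/205 C=67328/12505 D=1024/205] → run A
t=10: vr[A=256/41 C=67328/12505 D=1024/205] → run D
t=11: vr[A=256/41 C=67328/12505] → run C
t=12: vr[A=256/41] → run A
t=13: vr[A=1536/205] → run A
t=14: vr[A=1792/205] → run A
t=15: (idle)
t=16: (idle)
t=17: (idle)
t=18: (idle)

completion order = D, C, A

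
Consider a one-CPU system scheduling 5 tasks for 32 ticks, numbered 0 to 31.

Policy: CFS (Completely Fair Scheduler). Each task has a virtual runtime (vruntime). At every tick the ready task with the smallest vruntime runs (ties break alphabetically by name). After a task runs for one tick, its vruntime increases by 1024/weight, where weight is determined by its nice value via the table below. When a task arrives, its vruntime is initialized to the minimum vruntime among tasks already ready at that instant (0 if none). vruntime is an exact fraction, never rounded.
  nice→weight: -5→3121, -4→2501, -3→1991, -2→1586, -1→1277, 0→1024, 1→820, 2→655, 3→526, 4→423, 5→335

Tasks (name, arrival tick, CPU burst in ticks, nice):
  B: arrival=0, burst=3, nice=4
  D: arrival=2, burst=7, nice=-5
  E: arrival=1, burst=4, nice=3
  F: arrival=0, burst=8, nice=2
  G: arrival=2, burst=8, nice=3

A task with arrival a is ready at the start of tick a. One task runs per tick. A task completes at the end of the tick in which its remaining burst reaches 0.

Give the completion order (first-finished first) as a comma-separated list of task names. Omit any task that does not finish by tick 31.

t=0: vr[B=0 F=0] → run B
t=1: vr[B=1024/423 E=0 F=0] → run E
t=2: vr[B=1024/423 D=0 E=512/263 F=0 G=0] → run D
t=3: vr[B=1024/423 D=1024/3121 E=512/263 F=0 G=0] → run F
t=4: vr[B=1024/423 D=1024/3121 E=512/263 F=1024/655 G=0] → run G
t=5: vr[B=1024/423 D=1024/3121 E=512/263 F=1024/655 G=512/263] → run D
t=6: vr[B=1024/423 D=2048/3121 E=512/263 F=1024/655 G=512/263] → run D
t=7: vr[B=1024/423 D=3072/3121 E=512/263 F=1024/655 G=512/263] → run D
t=8: vr[B=1024/423 D=4096/3121 E=512/263 F=1024/655 G=512/263] → run D
t=9: vr[B=1024/423 D=5120/3121 E=512/263 F=1024/655 G=512/263] → run F
t=10: vr[B=1024/423 D=5120/3121 E=512/263 F=2048/655 G=512/263] → run D
t=11: vr[B=1024/423 D=6144/3121 E=512/263 F=2048/655 G=512/263] → run E
t=12: vr[B=1024/423 D=6144/3121 E=1024/263 F=2048/655 G=512/263] → run G
t=13: vr[B=1024/423 D=6144/3121 E=1024/263 F=2048/655 G=1024/263] → run D
t=14: vr[B=1024/423 E=1024/263 F=2048/655 G=1024/263] → run B
t=15: vr[B=2048/423 E=1024/263 F=2048/655 G=1024/263] → run F
t=16: vr[B=2048/423 E=1024/263 F=3072/655 G=1024/263] → run E
t=17: vr[B=2048/423 E=1536/263 F=3072/655 G=1024/263] → run G
t=18: vr[B=2048/423 E=1536/263 F=3072/655 G=1536/263] → run F
t=19: vr[B=2048/423 E=1536/263 F=4096/655 G=1536/263] → run B
t=20: vr[E=1536/263 F=4096/655 G=1536/263] → run E
t=21: vr[F=4096/655 G=1536/263] → run G
t=22: vr[F=4096/655 G=2048/263] → run F
t=23: vr[F=1024/131 G=2048/263] → run G
t=24: vr[F=1024/131 G=2560/263] → run F
t=25: vr[F=6144/655 G=2560/263] → run F
t=26: vr[F=7168/655 G=2560/263] → run G
t=27: vr[F=7168/655 G=3072/263] → run F
t=28: vr[G=3072/263] → run G
t=29: vr[G=3584/263] → run G
t=30: (idle)
t=31: (idle)

completion order = D, B, E, F, G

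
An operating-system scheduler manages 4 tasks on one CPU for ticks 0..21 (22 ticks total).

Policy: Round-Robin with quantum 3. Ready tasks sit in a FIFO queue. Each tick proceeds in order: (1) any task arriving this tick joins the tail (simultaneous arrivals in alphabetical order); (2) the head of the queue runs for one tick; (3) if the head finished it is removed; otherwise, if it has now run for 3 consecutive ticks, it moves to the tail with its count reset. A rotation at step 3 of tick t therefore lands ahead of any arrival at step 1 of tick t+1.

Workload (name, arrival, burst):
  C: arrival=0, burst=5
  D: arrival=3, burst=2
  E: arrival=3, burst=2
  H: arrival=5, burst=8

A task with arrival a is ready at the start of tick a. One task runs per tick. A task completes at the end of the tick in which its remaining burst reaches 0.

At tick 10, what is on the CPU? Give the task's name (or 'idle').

running at tick 10 = H

t=0: queue=[C] q_used=0 → run C
t=1: queue=[C] q_used=1 → run C
t=2: queue=[C] q_used=2 → run C
t=3: queue=[C,D,E] q_used=0 → run C
t=4: queue=[C,D,E] q_used=1 → run C
t=5: queue=[D,E,H] q_used=0 → run D
t=6: queue=[D,E,H] q_used=1 → run D
t=7: queue=[E,H] q_used=0 → run E
t=8: queue=[E,H] q_used=1 → run E
t=9: queue=[H] q_used=0 → run H
t=10: queue=[H] q_used=1 → run H
t=11: queue=[H] q_used=2 → run H
t=12: queue=[H] q_used=0 → run H
t=13: queue=[H] q_used=1 → run H
t=14: queue=[H] q_used=2 → run H
t=15: queue=[H] q_used=0 → run H
t=16: queue=[H] q_used=1 → run H
t=17: (idle)
t=18: (idle)
t=19: (idle)
t=20: (idle)
t=21: (idle)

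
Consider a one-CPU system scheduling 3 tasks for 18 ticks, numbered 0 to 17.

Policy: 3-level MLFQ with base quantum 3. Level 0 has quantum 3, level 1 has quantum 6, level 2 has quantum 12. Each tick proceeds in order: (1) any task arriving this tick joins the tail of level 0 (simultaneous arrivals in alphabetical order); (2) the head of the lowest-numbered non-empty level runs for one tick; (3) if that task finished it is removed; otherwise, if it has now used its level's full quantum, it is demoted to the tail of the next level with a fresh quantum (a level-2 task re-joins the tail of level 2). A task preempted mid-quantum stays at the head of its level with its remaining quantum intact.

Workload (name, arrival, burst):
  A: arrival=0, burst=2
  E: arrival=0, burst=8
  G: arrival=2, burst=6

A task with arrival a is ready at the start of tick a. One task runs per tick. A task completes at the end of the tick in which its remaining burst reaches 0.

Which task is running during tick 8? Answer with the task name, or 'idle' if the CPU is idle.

t=0: L0/L1/L2 = AE/-/- → run A
t=1: L0/L1/L2 = AE/-/- → run A
t=2: L0/L1/L2 = EG/-/- → run E
t=3: L0/L1/L2 = EG/-/- → run E
t=4: L0/L1/L2 = EG/-/- → run E
t=5: L0/L1/L2 = G/E/- → run G
t=6: L0/L1/L2 = G/E/- → run G
t=7: L0/L1/L2 = G/E/- → run G
t=8: L0/L1/L2 = -/EG/- → run E
t=9: L0/L1/L2 = -/EG/- → run E
t=10: L0/L1/L2 = -/EG/- → run E
t=11: L0/L1/L2 = -/EG/- → run E
t=12: L0/L1/L2 = -/EG/- → run E
t=13: L0/L1/L2 = -/G/- → run G
t=14: L0/L1/L2 = -/G/- → run G
t=15: L0/L1/L2 = -/G/- → run G
t=16: (idle)
t=17: (idle)

running at tick 8 = E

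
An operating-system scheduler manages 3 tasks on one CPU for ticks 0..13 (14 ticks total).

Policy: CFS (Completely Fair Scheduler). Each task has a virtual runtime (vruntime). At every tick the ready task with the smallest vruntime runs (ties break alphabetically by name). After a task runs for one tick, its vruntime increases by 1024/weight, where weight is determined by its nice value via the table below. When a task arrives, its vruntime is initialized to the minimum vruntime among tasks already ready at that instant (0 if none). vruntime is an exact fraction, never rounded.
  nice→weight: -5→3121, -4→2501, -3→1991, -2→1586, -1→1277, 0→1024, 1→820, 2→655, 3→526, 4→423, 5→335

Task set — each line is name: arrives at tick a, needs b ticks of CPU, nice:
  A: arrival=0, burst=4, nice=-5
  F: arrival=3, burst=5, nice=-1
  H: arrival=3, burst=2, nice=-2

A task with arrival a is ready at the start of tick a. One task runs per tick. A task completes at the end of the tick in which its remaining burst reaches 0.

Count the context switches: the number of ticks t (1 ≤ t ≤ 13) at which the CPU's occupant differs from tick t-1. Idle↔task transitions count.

t=0: vr[A=0] → run A
t=1: vr[A=1024/3121] → run A
t=2: vr[A=2048/3121] → run A
t=3: vr[A=3072/3121 F=3072/3121 H=3072/3121] → run A
t=4: vr[F=3072/3121 H=3072/3121] → run F
t=5: vr[F=7118848/3985517 H=3072/3121] → run H
t=6: vr[F=7118848/3985517 H=4034048/2474953] → run H
t=7: vr[F=7118848/3985517] → run F
t=8: vr[F=10314752/3985517] → run F
t=9: vr[F=13510656/3985517] → run F
t=10: vr[F=16706560/3985517] → run F
t=11: (idle)
t=12: (idle)
t=13: (idle)

context switches = 4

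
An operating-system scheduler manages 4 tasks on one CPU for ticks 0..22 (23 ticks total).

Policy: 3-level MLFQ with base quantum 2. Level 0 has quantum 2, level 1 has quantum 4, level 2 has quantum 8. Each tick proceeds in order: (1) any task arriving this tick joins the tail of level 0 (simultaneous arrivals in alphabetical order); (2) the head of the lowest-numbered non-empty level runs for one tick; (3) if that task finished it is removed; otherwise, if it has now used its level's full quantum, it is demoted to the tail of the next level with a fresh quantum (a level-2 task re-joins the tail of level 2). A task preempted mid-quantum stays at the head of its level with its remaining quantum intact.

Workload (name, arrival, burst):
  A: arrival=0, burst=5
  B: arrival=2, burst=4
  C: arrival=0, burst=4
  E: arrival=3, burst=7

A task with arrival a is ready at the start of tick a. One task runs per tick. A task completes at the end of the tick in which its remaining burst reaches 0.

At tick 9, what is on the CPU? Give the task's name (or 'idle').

running at tick 9 = A

t=0: L0/L1/L2 = AC/-/- → run A
t=1: L0/L1/L2 = AC/-/- → run A
t=2: L0/L1/L2 = CB/A/- → run C
t=3: L0/L1/L2 = CBE/A/- → run C
t=4: L0/L1/L2 = BE/AC/- → run B
t=5: L0/L1/L2 = BE/AC/- → run B
t=6: L0/L1/L2 = E/ACB/- → run E
t=7: L0/L1/L2 = E/ACB/- → run E
t=8: L0/L1/L2 = -/ACBE/- → run A
t=9: L0/L1/L2 = -/ACBE/- → run A
t=10: L0/L1/L2 = -/ACBE/- → run A
t=11: L0/L1/L2 = -/CBE/- → run C
t=12: L0/L1/L2 = -/CBE/- → run C
t=13: L0/L1/L2 = -/BE/- → run B
t=14: L0/L1/L2 = -/BE/- → run B
t=15: L0/L1/L2 = -/E/- → run E
t=16: L0/L1/L2 = -/E/- → run E
t=17: L0/L1/L2 = -/E/- → run E
t=18: L0/L1/L2 = -/E/- → run E
t=19: L0/L1/L2 = -/-/E → run E
t=20: (idle)
t=21: (idle)
t=22: (idle)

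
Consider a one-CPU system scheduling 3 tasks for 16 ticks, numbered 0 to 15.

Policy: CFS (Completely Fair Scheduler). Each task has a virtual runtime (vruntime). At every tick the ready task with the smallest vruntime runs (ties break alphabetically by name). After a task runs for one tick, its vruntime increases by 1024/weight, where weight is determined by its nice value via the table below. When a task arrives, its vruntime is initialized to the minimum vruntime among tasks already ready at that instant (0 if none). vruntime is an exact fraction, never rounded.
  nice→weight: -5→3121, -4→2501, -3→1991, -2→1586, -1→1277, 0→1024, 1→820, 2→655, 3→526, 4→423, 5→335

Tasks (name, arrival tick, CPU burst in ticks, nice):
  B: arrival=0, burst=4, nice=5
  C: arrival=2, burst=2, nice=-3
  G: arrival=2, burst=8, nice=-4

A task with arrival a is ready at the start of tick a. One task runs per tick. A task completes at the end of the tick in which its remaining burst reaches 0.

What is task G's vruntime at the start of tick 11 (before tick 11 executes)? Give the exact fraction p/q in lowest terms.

vruntime(G, start of tick 11) = 7180288/837835

t=0: vr[B=0] → run B
t=1: vr[B=1024/335] → run B
t=2: vr[B=2048/335 C=2048/335 G=2048/335] → run B
t=3: vr[B=3072/335 C=2048/335 G=2048/335] → run C
t=4: vr[B=3072/335 C=4420608/666985 G=2048/335] → run G
t=5: vr[B=3072/335 C=4420608/666985 G=5465088/837835] → run G
t=6: vr[B=3072/335 C=4420608/666985 G=5808128/837835] → run C
t=7: vr[B=3072/335 G=5808128/837835] → run G
t=8: vr[B=3072/335 G=6151168/837835] → run G
t=9: vr[B=3072/335 G=6494208/837835] → run G
t=10: vr[B=3072/335 G=6837248/837835] → run G
t=11: vr[B=3072/335 G=7180288/837835] → run G
t=12: vr[B=3072/335 G=7523328/837835] → run G
t=13: vr[B=3072/335] → run B
t=14: (idle)
t=15: (idle)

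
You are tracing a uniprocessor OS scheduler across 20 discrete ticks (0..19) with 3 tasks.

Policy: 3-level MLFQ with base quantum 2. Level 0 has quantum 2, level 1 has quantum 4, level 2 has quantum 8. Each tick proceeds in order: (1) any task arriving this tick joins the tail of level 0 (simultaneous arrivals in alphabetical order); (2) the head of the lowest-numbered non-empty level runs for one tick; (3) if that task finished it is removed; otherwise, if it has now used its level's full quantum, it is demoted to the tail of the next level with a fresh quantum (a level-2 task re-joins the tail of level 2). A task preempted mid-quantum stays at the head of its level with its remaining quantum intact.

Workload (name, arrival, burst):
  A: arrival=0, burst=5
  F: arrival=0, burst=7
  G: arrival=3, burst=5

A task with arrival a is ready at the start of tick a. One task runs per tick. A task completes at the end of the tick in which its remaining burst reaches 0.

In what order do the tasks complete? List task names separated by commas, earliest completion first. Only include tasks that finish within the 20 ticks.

t=0: L0/L1/L2 = AF/-/- → run A
t=1: L0/L1/L2 = AF/-/- → run A
t=2: L0/L1/L2 = F/A/- → run F
t=3: L0/L1/L2 = FG/A/- → run F
t=4: L0/L1/L2 = G/AF/- → run G
t=5: L0/L1/L2 = G/AF/- → run G
t=6: L0/L1/L2 = -/AFG/- → run A
t=7: L0/L1/L2 = -/AFG/- → run A
t=8: L0/L1/L2 = -/AFG/- → run A
t=9: L0/L1/L2 = -/FG/- → run F
t=10: L0/L1/L2 = -/FG/- → run F
t=11: L0/L1/L2 = -/FG/- → run F
t=12: L0/L1/L2 = -/FG/- → run F
t=13: L0/L1/L2 = -/G/F → run G
t=14: L0/L1/L2 = -/G/F → run G
t=15: L0/L1/L2 = -/G/F → run G
t=16: L0/L1/L2 = -/-/F → run F
t=17: (idle)
t=18: (idle)
t=19: (idle)

completion order = A, G, F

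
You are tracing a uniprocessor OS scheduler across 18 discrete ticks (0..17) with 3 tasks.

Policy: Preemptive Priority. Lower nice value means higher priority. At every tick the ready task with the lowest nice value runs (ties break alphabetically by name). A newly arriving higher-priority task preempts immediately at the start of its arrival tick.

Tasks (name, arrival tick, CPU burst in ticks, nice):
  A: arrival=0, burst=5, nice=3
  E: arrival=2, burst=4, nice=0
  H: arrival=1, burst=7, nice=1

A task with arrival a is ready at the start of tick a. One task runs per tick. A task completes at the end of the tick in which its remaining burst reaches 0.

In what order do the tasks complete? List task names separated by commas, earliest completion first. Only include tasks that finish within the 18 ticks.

t=0: ready={A} → run A
t=1: ready={A,H} → run H
t=2: ready={A,E,H} → run E
t=3: ready={A,E,H} → run E
t=4: ready={A,E,H} → run E
t=5: ready={A,E,H} → run E
t=6: ready={A,H} → run H
t=7: ready={A,H} → run H
t=8: ready={A,H} → run H
t=9: ready={A,H} → run H
t=10: ready={A,H} → run H
t=11: ready={A,H} → run H
t=12: ready={A} → run A
t=13: ready={A} → run A
t=14: ready={A} → run A
t=15: ready={A} → run A
t=16: (idle)
t=17: (idle)

completion order = E, H, A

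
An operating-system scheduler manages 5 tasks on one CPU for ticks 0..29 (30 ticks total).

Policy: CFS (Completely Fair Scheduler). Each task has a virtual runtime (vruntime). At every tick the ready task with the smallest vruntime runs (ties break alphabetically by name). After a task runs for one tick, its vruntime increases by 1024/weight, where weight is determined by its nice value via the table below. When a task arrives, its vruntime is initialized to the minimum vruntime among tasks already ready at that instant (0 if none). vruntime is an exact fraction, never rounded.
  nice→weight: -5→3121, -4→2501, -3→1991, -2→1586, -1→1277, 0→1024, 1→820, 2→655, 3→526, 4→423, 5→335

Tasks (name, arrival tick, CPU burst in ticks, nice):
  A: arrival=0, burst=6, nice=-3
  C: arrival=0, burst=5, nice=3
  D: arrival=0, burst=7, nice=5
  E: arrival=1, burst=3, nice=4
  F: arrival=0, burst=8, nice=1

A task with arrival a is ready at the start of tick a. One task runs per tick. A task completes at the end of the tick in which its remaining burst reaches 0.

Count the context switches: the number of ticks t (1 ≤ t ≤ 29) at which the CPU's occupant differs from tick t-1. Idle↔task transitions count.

context switches = 24

t=0: vr[A=0 C=0 D=0 F=0] → run A
t=1: vr[A=1024/1991 C=0 D=0 E=0 F=0] → run C
t=2: vr[A=1024/1991 C=512/263 D=0 E=0 F=0] → run D
t=3: vr[A=1024/1991 C=512/263 D=1024/335 E=0 F=0] → run E
t=4: vr[A=1024/1991 C=512/263 D=1024/335 E=1024/423 F=0] → run F
t=5: vr[A=1024/1991 C=512/263 D=1024/335 E=1024/423 F=256/205] → run A
t=6: vr[A=2048/1991 C=512/263 D=1024/335 E=1024/423 F=256/205] → run A
t=7: vr[A=3072/1991 C=512/263 D=1024/335 E=1024/423 F=256/205] → run F
t=8: vr[A=3072/1991 C=512/263 D=1024/335 E=1024/423 F=512/205] → run A
t=9: vr[A=4096/1991 C=512/263 D=1024/335 E=1024/423 F=512/205] → run C
t=10: vr[A=4096/1991 C=1024/263 D=1024/335 E=1024/423 F=512/205] → run A
t=11: vr[A=5120/1991 C=1024/263 D=1024/335 E=1024/423 F=512/205] → run E
t=12: vr[A=5120/1991 C=1024/263 D=1024/335 E=2048/423 F=512/205] → run F
t=13: vr[A=5120/1991 C=1024/263 D=1024/335 E=2048/423 F=768/205] → run A
t=14: vr[C=1024/263 D=1024/335 E=2048/423 F=768/205] → run D
t=15: vr[C=1024/263 D=2048/335 E=2048/423 F=768/205] → run F
t=16: vr[C=1024/263 D=2048/335 E=2048/423 F=1024/205] → run C
t=17: vr[C=1536/263 D=2048/335 E=2048/423 F=1024/205] → run E
t=18: vr[C=1536/263 D=2048/335 F=1024/205] → run F
t=19: vr[C=1536/263 D=2048/335 F=256/41] → run C
t=20: vr[C=2048/263 D=2048/335 F=256/41] → run D
t=21: vr[C=2048/263 D=3072/335 F=256/41] → run F
t=22: vr[C=2048/263 D=3072/335 F=1536/205] → run F
t=23: vr[C=2048/263 D=3072/335 F=1792/205] → run C
t=24: vr[D=3072/335 F=1792/205] → run F
t=25: vr[D=3072/335] → run D
t=26: vr[D=4096/335] → run D
t=27: vr[D=1024/67] → run D
t=28: vr[D=6144/335] → run D
t=29: (idle)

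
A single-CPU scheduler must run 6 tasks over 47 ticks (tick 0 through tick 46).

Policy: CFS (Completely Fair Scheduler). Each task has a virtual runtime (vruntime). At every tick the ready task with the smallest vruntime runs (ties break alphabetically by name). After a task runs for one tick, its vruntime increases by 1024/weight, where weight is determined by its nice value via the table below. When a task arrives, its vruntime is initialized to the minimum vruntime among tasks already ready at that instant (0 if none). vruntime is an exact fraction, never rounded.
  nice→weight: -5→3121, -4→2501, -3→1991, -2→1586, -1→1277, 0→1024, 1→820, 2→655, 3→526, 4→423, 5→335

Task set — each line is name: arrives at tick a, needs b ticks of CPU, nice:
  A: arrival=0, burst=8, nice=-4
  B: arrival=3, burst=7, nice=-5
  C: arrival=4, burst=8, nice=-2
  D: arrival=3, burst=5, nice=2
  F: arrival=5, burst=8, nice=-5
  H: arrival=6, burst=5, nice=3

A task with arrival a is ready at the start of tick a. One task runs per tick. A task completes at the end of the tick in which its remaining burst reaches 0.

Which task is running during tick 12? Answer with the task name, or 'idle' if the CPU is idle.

running at tick 12 = C

t=0: vr[A=0] → run A
t=1: vr[A=1024/2501] → run A
t=2: vr[A=2048/2501] → run A
t=3: vr[A=3072/2501 B=3072/2501 D=3072/2501] → run A
t=4: vr[A=4096/2501 B=3072/2501 C=3072/2501 D=3072/2501] → run B
t=5: vr[A=4096/2501 B=12148736/7805621 C=3072/2501 D=3072/2501 F=3072/2501] → run C
t=6: vr[A=4096/2501 B=12148736/7805621 C=60928/32513 D=3072/2501 F=3072/2501 H=3072/2501] → run D
t=7: vr[A=4096/2501 B=12148736/7805621 C=60928/32513 D=4573184/1638155 F=3072/2501 H=3072/2501] → run F
t=8: vr[A=4096/2501 B=12148736/7805621 C=60928/32513 D=4573184/1638155 F=12148736/7805621 H=3072/2501] → run H
t=9: vr[A=4096/2501 B=12148736/7805621 C=60928/32513 D=4573184/1638155 F=12148736/7805621 H=2088448/657763] → run B
t=10: vr[A=4096/2501 B=14709760/7805621 C=60928/32513 D=4573184/1638155 F=12148736/7805621 H=2088448/657763] → run F
t=11: vr[A=4096/2501 B=14709760/7805621 C=60928/32513 D=4573184/1638155 F=14709760/7805621 H=2088448/657763] → run A
t=12: vr[A=5120/2501 B=14709760/7805621 C=60928/32513 D=4573184/1638155 F=14709760/7805621 H=2088448/657763] → run C
t=13: vr[A=5120/2501 B=14709760/7805621 C=81920/32513 D=4573184/1638155 F=14709760/7805621 H=2088448/657763] → run B
t=14: vr[A=5120/2501 B=17270784/7805621 C=81920/32513 D=4573184/1638155 F=14709760/7805621 H=2088448/657763] → run F
t=15: vr[A=5120/2501 B=17270784/7805621 C=81920/32513 D=4573184/1638155 F=17270784/7805621 H=2088448/657763] → run A
t=16: vr[A=6144/2501 B=17270784/7805621 C=81920/32513 D=4573184/1638155 F=17270784/7805621 H=2088448/657763] → run B
t=17: vr[A=6144/2501 B=19831808/7805621 C=81920/32513 D=4573184/1638155 F=17270784/7805621 H=2088448/657763] → run F
t=18: vr[A=6144/2501 B=19831808/7805621 C=81920/32513 D=4573184/1638155 F=19831808/7805621 H=2088448/657763] → run A
t=19: vr[A=7168/2501 B=19831808/7805621 C=81920/32513 D=4573184/1638155 F=19831808/7805621 H=2088448/657763] → run C
t=20: vr[A=7168/2501 B=19831808/7805621 C=102912/32513 D=4573184/1638155 F=19831808/7805621 H=2088448/657763] → run B
t=21: vr[A=7168/2501 B=22392832/7805621 C=102912/32513 D=4573184/1638155 F=19831808/7805621 H=2088448/657763] → run F
t=22: vr[A=7168/2501 B=22392832/7805621 C=102912/32513 D=4573184/1638155 F=22392832/7805621 H=2088448/657763] → run D
t=23: vr[A=7168/2501 B=22392832/7805621 C=102912/32513 D=7134208/1638155 F=22392832/7805621 H=2088448/657763] → run A
t=24: vr[B=22392832/7805621 C=102912/32513 D=7134208/1638155 F=22392832/7805621 H=2088448/657763] → run B
t=25: vr[B=24953856/7805621 C=102912/32513 D=7134208/1638155 F=22392832/7805621 H=2088448/657763] → run F
t=26: vr[B=24953856/7805621 C=102912/32513 D=7134208/1638155 F=24953856/7805621 H=2088448/657763] → run C
t=27: vr[B=24953856/7805621 C=123904/32513 D=7134208/1638155 F=24953856/7805621 H=2088448/657763] → run H
t=28: vr[B=24953856/7805621 C=123904/32513 D=7134208/1638155 F=24953856/7805621 H=3368960/657763] → run B
t=29: vr[C=123904/32513 D=7134208/1638155 F=24953856/7805621 H=3368960/657763] → run F
t=30: vr[C=123904/32513 D=7134208/1638155 F=27514880/7805621 H=3368960/657763] → run F
t=31: vr[C=123904/32513 D=7134208/1638155 H=3368960/657763] → run C
t=32: vr[C=144896/32513 D=7134208/1638155 H=3368960/657763] → run D
t=33: vr[C=144896/32513 D=9695232/1638155 H=3368960/657763] → run C
t=34: vr[C=165888/32513 D=9695232/1638155 H=3368960/657763] → run C
t=35: vr[C=186880/32513 D=9695232/1638155 H=3368960/657763] → run H
t=36: vr[C=186880/32513 D=9695232/1638155 H=4649472/657763] → run C
t=37: vr[D=9695232/1638155 H=4649472/657763] → run D
t=38: vr[D=12256256/1638155 H=4649472/657763] → run H
t=39: vr[D=12256256/1638155 H=5929984/657763] → run D
t=40: vr[H=5929984/657763] → run H
t=41: (idle)
t=42: (idle)
t=43: (idle)
t=44: (idle)
t=45: (idle)
t=46: (idle)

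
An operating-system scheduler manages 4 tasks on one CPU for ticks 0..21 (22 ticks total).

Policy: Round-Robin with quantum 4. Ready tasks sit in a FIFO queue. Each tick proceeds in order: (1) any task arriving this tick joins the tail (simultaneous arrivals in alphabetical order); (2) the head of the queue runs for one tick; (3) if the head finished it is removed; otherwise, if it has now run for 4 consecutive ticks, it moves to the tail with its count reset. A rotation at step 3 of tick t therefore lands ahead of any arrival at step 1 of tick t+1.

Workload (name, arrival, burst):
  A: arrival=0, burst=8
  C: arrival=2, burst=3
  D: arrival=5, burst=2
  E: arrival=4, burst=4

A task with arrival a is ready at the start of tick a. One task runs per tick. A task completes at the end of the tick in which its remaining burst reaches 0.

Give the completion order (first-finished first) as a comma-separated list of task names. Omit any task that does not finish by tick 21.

t=0: queue=[A] q_used=0 → run A
t=1: queue=[A] q_used=1 → run A
t=2: queue=[A,C] q_used=2 → run A
t=3: queue=[A,C] q_used=3 → run A
t=4: queue=[C,A,E] q_used=0 → run C
t=5: queue=[C,A,E,D] q_used=1 → run C
t=6: queue=[C,A,E,D] q_used=2 → run C
t=7: queue=[A,E,D] q_used=0 → run A
t=8: queue=[A,E,D] q_used=1 → run A
t=9: queue=[A,E,D] q_used=2 → run A
t=10: queue=[A,E,D] q_used=3 → run A
t=11: queue=[E,D] q_used=0 → run E
t=12: queue=[E,D] q_used=1 → run E
t=13: queue=[E,D] q_used=2 → run E
t=14: queue=[E,D] q_used=3 → run E
t=15: queue=[D] q_used=0 → run D
t=16: queue=[D] q_used=1 → run D
t=17: (idle)
t=18: (idle)
t=19: (idle)
t=20: (idle)
t=21: (idle)

completion order = C, A, E, D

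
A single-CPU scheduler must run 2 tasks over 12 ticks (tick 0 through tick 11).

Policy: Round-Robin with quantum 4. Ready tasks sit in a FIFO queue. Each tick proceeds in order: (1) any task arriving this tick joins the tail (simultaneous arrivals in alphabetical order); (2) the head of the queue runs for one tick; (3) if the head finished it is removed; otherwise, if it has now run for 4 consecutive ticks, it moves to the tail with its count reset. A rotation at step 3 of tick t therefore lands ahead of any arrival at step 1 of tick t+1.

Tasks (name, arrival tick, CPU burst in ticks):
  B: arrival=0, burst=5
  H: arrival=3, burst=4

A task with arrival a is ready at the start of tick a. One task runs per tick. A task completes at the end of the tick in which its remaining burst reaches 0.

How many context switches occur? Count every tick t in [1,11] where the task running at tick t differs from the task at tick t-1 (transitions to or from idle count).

t=0: queue=[B] q_used=0 → run B
t=1: queue=[B] q_used=1 → run B
t=2: queue=[B] q_used=2 → run B
t=3: queue=[B,H] q_used=3 → run B
t=4: queue=[H,B] q_used=0 → run H
t=5: queue=[H,B] q_used=1 → run H
t=6: queue=[H,B] q_used=2 → run H
t=7: queue=[H,B] q_used=3 → run H
t=8: queue=[B] q_used=0 → run B
t=9: (idle)
t=10: (idle)
t=11: (idle)

context switches = 3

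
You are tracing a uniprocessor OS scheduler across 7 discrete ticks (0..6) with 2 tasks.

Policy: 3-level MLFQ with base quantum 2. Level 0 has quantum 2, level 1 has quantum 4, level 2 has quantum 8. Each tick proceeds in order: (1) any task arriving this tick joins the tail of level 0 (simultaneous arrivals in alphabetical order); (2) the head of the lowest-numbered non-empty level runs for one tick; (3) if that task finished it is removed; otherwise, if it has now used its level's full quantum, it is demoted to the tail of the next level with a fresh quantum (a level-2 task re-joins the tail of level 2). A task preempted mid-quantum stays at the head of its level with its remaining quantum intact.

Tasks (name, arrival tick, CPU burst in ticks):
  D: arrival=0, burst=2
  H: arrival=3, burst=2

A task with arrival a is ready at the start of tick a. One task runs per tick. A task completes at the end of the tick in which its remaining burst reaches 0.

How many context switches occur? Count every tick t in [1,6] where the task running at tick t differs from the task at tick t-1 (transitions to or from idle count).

t=0: L0/L1/L2 = D/-/- → run D
t=1: L0/L1/L2 = D/-/- → run D
t=2: (idle)
t=3: L0/L1/L2 = H/-/- → run H
t=4: L0/L1/L2 = H/-/- → run H
t=5: (idle)
t=6: (idle)

context switches = 3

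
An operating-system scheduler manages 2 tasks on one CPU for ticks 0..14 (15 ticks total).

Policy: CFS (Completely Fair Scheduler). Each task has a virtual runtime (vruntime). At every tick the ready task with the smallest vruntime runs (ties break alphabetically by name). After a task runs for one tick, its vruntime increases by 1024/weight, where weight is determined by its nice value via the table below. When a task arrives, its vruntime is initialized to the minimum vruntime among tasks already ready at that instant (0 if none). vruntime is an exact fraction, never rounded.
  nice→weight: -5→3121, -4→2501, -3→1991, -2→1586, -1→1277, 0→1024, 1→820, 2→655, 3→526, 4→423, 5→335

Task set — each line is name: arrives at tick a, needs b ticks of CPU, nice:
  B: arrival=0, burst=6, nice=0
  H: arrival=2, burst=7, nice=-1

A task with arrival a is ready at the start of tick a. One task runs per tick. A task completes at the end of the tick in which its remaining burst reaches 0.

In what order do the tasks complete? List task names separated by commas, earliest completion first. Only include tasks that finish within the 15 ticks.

t=0: vr[B=0] → run B
t=1: vr[B=1] → run B
t=2: vr[B=2 H=2] → run B
t=3: vr[B=3 H=2] → run H
t=4: vr[B=3 H=3578/1277] → run H
t=5: vr[B=3 H=4602/1277] → run B
t=6: vr[B=4 H=4602/1277] → run H
t=7: vr[B=4 H=5626/1277] → run B
t=8: vr[B=5 H=5626/1277] → run H
t=9: vr[B=5 H=6650/1277] → run B
t=10: vr[H=6650/1277] → run H
t=11: vr[H=7674/1277] → run H
t=12: vr[H=8698/1277] → run H
t=13: (idle)
t=14: (idle)

completion order = B, H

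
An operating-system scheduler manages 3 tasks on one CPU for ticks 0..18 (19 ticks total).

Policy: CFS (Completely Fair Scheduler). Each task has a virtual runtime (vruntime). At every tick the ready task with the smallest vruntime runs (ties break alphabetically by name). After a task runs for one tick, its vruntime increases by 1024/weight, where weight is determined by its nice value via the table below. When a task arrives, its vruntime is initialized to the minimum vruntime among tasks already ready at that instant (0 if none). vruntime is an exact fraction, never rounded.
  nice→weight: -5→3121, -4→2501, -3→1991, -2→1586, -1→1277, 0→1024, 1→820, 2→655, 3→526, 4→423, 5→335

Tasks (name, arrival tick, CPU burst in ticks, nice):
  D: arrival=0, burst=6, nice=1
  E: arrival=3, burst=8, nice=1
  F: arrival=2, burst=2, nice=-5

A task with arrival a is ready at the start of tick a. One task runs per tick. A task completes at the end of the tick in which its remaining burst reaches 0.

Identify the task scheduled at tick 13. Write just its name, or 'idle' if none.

running at tick 13 = E

t=0: vr[D=0] → run D
t=1: vr[D=256/205] → run D
t=2: vr[D=512/205 F=512/205] → run D
t=3: vr[D=768/205 E=512/205 F=512/205] → run E
t=4: vr[D=768/205 E=768/205 F=512/205] → run F
t=5: vr[D=768/205 E=768/205 F=1807872/639805] → run F
t=6: vr[D=768/205 E=768/205] → run D
t=7: vr[D=1024/205 E=768/205] → run E
t=8: vr[D=1024/205 E=1024/205] → run D
t=9: vr[D=256/41 E=1024/205] → run E
t=10: vr[D=256/41 E=256/41] → run D
t=11: vr[E=256/41] → run E
t=12: vr[E=1536/205] → run E
t=13: vr[E=1792/205] → run E
t=14: vr[E=2048/205] → run E
t=15: vr[E=2304/205] → run E
t=16: (idle)
t=17: (idle)
t=18: (idle)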